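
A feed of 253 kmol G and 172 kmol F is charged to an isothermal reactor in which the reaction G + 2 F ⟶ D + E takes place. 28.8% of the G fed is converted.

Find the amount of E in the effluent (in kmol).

72.9 kmol

G reacted = 0.288 × 253 = 72.86 kmol; ν_G = −1, so ξ = 72.86/1 = 72.86 kmol.
Outlet amounts (n = n₀ + ν ξ):
  G: 253 − 1(72.86) = 180.1
  F: 172 − 2(72.86) = 26.27
  D: 0 + 1(72.86) = 72.86
  E: 0 + 1(72.86) = 72.86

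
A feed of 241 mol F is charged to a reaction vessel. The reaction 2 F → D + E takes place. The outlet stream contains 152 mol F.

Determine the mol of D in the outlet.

44.5 mol

For F: n = n₀ − 2ξ → 152 = 241 − 2ξ, giving ξ = 44.5 mol.
Outlet amounts (n = n₀ + ν ξ):
  F: 241 − 2(44.5) = 152
  D: 0 + 1(44.5) = 44.5
  E: 0 + 1(44.5) = 44.5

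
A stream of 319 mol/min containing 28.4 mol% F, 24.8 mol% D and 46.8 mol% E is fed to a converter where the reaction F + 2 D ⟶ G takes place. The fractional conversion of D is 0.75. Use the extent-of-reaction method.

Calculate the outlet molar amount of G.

29.7 mol/min

D reacted = 0.75 × 79.11 = 59.33 mol/min; ν_D = −2, so ξ = 59.33/2 = 29.67 mol/min.
Outlet amounts (n = n₀ + ν ξ):
  F: 90.6 − 1(29.67) = 60.93
  D: 79.11 − 2(29.67) = 19.78
  G: 0 + 1(29.67) = 29.67
  E: 149.3 (inert)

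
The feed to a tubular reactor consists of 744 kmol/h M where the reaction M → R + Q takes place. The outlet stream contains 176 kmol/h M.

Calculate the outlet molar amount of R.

568 kmol/h

For M: n = n₀ − 1ξ → 176 = 744 − 1ξ, giving ξ = 568 kmol/h.
Outlet amounts (n = n₀ + ν ξ):
  M: 744 − 1(568) = 176
  R: 0 + 1(568) = 568
  Q: 0 + 1(568) = 568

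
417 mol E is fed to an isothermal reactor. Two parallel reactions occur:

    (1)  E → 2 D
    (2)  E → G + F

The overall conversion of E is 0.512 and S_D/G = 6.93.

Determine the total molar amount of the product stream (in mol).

Conversion of E: E consumed = 0.512 × 417 = 213.5 mol = 1ξ₁ + 1ξ₂.
Selectivity: 2ξ₁ / (1ξ₂) = 6.93 → ξ₁ = 3.465 ξ₂.
Substitute: (1·3.465 + 1) ξ₂ = 213.5 → ξ₂ = 47.82 mol, ξ₁ = 165.7 mol.
Outlet amounts (n = n₀ + Σ ν·ξ):
  E: 417 − 1(165.7) − 1(47.82) = 203.5
  D: 0 + 2(165.7) = 331.4
  G: 0 + 1(47.82) = 47.82
  F: 0 + 1(47.82) = 47.82
Total out = 203.5 + 331.4 + 47.82 + 47.82 = 630.5 mol.

631 mol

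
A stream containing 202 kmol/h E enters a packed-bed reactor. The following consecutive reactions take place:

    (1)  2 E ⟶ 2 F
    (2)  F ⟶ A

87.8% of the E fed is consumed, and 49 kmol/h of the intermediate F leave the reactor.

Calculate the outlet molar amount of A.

128 kmol/h

Conversion of E: E consumed = 2ξ₁ = 0.878 × 202 → ξ₁ = 88.68 kmol/h.
F balance: n_F = 0 + 2ξ₁ − 1ξ₂ = 49 → ξ₂ = (2·88.68 − 49)/1 = 128.4 kmol/h.
Outlet amounts (n = n₀ + Σ ν·ξ):
  E: 202 − 2(88.68) = 24.64
  F: 0 + 2(88.68) − 1(128.4) = 49
  A: 0 + 1(128.4) = 128.4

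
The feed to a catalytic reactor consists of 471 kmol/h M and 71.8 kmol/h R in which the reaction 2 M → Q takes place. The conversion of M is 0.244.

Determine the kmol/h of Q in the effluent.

57.5 kmol/h

M reacted = 0.244 × 471 = 114.9 kmol/h; ν_M = −2, so ξ = 114.9/2 = 57.46 kmol/h.
Outlet amounts (n = n₀ + ν ξ):
  M: 471 − 2(57.46) = 356.1
  Q: 0 + 1(57.46) = 57.46
  R: 71.8 (inert)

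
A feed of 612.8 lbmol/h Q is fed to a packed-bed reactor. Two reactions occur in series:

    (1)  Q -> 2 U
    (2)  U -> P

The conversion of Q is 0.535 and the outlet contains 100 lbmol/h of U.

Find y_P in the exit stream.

0.591

Conversion of Q: Q consumed = 1ξ₁ = 0.535 × 612.8 → ξ₁ = 327.8 lbmol/h.
U balance: n_U = 0 + 2ξ₁ − 1ξ₂ = 100 → ξ₂ = (2·327.8 − 100)/1 = 555.7 lbmol/h.
Outlet amounts (n = n₀ + Σ ν·ξ):
  Q: 612.8 − 1(327.8) = 285
  U: 0 + 2(327.8) − 1(555.7) = 100
  P: 0 + 1(555.7) = 555.7
Total out = 940.6 lbmol/h; y_P = 555.7 / 940.6 = 0.5908.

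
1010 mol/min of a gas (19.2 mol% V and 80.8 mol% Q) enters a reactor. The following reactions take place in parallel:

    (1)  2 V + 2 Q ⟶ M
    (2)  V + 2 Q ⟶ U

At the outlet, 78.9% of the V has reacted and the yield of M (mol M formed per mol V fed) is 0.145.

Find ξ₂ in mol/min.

ξ₂ = 96.8 mol/min

Yield of M: 1ξ₁ / 193.9 = 0.145 → ξ₁ = 28.12 mol/min.
Conversion of V: 2ξ₁ + 1ξ₂ = 0.789 × 193.9 = 153 → ξ₂ = 96.77 mol/min.
Outlet amounts (n = n₀ + Σ ν·ξ):
  V: 193.9 − 2(28.12) − 1(96.77) = 40.92
  Q: 816.1 − 2(28.12) − 2(96.77) = 566.3
  M: 0 + 1(28.12) = 28.12
  U: 0 + 1(96.77) = 96.77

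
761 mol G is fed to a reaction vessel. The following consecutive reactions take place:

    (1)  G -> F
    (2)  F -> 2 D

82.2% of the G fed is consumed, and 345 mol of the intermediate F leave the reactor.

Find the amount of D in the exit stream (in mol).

Conversion of G: G consumed = 1ξ₁ = 0.822 × 761 → ξ₁ = 625.5 mol.
F balance: n_F = 0 + 1ξ₁ − 1ξ₂ = 345 → ξ₂ = (1·625.5 − 345)/1 = 280.5 mol.
Outlet amounts (n = n₀ + Σ ν·ξ):
  G: 761 − 1(625.5) = 135.5
  F: 0 + 1(625.5) − 1(280.5) = 345
  D: 0 + 2(280.5) = 561.1

561 mol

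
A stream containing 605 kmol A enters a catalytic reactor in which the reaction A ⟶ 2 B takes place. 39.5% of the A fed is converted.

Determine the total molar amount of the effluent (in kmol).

A reacted = 0.395 × 605 = 239 kmol; ν_A = −1, so ξ = 239/1 = 239 kmol.
Outlet amounts (n = n₀ + ν ξ):
  A: 605 − 1(239) = 366
  B: 0 + 2(239) = 478
Total out = 366 + 478 = 844 kmol.

844 kmol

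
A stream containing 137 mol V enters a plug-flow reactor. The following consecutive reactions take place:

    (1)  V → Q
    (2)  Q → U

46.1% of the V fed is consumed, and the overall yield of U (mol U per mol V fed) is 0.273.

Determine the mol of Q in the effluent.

Conversion of V: V consumed = 1ξ₁ = 0.461 × 137 → ξ₁ = 63.16 mol.
Yield of U: 1ξ₂ / 137 = 0.273 → ξ₂ = 37.4 mol.
Outlet amounts (n = n₀ + Σ ν·ξ):
  V: 137 − 1(63.16) = 73.84
  Q: 0 + 1(63.16) − 1(37.4) = 25.76
  U: 0 + 1(37.4) = 37.4

25.8 mol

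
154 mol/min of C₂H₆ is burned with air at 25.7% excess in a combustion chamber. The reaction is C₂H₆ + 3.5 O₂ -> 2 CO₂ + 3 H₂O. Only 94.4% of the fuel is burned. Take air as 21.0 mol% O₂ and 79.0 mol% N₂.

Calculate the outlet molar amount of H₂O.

Stoichiometric O₂ = 3.5 × 154 = 539 mol/min; O₂ fed = 539 × 1.257 = 677.5 mol/min.
N₂ fed = 677.5 × 79/21 = 2549 mol/min.
Fuel reacted = 0.944 × 154 → ξ = 145.4 mol/min.
Outlet (n = n₀ + ν ξ):
  C₂H₆: 154 − 1(145.4) = 8.624
  O₂: 677.5 − 3.5(145.4) = 168.7
  N₂: 2549 (inert)
  CO₂: 0 + 2(145.4) = 290.8
  H₂O: 0 + 3(145.4) = 436.1

436 mol/min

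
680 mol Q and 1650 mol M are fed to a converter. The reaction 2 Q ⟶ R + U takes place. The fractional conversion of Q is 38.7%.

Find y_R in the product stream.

0.0565

Q reacted = 0.387 × 680 = 263.2 mol; ν_Q = −2, so ξ = 263.2/2 = 131.6 mol.
Outlet amounts (n = n₀ + ν ξ):
  Q: 680 − 2(131.6) = 416.8
  R: 0 + 1(131.6) = 131.6
  U: 0 + 1(131.6) = 131.6
  M: 1650 (inert)
Total out = 2330 mol; y_R = 131.6 / 2330 = 0.05647.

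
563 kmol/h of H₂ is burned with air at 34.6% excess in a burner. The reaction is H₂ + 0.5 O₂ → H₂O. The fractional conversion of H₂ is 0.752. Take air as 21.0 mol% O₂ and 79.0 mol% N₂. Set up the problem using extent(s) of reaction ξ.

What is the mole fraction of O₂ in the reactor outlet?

0.0776

Stoichiometric O₂ = 0.5 × 563 = 281.5 kmol/h; O₂ fed = 281.5 × 1.346 = 378.9 kmol/h.
N₂ fed = 378.9 × 79/21 = 1425 kmol/h.
Fuel reacted = 0.752 × 563 → ξ = 423.4 kmol/h.
Outlet (n = n₀ + ν ξ):
  H₂: 563 − 1(423.4) = 139.6
  O₂: 378.9 − 0.5(423.4) = 167.2
  N₂: 1425 (inert)
  H₂O: 0 + 1(423.4) = 423.4
Total out = 2156 kmol/h; y_O₂ = 167.2 / 2156 = 0.07757.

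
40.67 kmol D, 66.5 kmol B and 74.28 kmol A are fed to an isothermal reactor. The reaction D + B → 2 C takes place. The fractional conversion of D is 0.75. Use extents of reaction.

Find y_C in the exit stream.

D reacted = 0.75 × 40.67 = 30.5 kmol; ν_D = −1, so ξ = 30.5/1 = 30.5 kmol.
Outlet amounts (n = n₀ + ν ξ):
  D: 40.67 − 1(30.5) = 10.17
  B: 66.5 − 1(30.5) = 36
  C: 0 + 2(30.5) = 61.01
  A: 74.28 (inert)
Total out = 181.5 kmol; y_C = 61.01 / 181.5 = 0.3362.

0.336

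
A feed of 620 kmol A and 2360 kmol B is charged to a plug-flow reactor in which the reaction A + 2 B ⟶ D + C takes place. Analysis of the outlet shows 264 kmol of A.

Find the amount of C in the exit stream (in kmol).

356 kmol

For A: n = n₀ − 1ξ → 264 = 620 − 1ξ, giving ξ = 356 kmol.
Outlet amounts (n = n₀ + ν ξ):
  A: 620 − 1(356) = 264
  B: 2360 − 2(356) = 1648
  D: 0 + 1(356) = 356
  C: 0 + 1(356) = 356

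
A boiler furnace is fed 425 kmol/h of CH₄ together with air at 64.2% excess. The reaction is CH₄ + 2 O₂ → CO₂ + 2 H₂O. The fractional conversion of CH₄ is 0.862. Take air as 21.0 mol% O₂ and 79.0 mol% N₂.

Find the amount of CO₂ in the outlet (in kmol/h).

Stoichiometric O₂ = 2 × 425 = 850 kmol/h; O₂ fed = 850 × 1.642 = 1396 kmol/h.
N₂ fed = 1396 × 79/21 = 5250 kmol/h.
Fuel reacted = 0.862 × 425 → ξ = 366.4 kmol/h.
Outlet (n = n₀ + ν ξ):
  CH₄: 425 − 1(366.4) = 58.65
  O₂: 1396 − 2(366.4) = 663
  N₂: 5250 (inert)
  CO₂: 0 + 1(366.4) = 366.4
  H₂O: 0 + 2(366.4) = 732.7

366 kmol/h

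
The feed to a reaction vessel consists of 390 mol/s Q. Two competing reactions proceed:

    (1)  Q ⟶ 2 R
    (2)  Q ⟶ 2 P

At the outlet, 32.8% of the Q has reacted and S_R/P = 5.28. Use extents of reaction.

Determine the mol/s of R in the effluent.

215 mol/s

Conversion of Q: Q consumed = 0.328 × 390 = 127.9 mol/s = 1ξ₁ + 1ξ₂.
Selectivity: 2ξ₁ / (2ξ₂) = 5.28 → ξ₁ = 5.28 ξ₂.
Substitute: (1·5.28 + 1) ξ₂ = 127.9 → ξ₂ = 20.37 mol/s, ξ₁ = 107.6 mol/s.
Outlet amounts (n = n₀ + Σ ν·ξ):
  Q: 390 − 1(107.6) − 1(20.37) = 262.1
  R: 0 + 2(107.6) = 215.1
  P: 0 + 2(20.37) = 40.74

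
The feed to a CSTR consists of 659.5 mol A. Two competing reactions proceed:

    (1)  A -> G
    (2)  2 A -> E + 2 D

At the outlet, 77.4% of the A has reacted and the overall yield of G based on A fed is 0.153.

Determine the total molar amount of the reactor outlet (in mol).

Yield of G: 1ξ₁ / 659.5 = 0.153 → ξ₁ = 100.9 mol.
Conversion of A: 1ξ₁ + 2ξ₂ = 0.774 × 659.5 = 510.5 → ξ₂ = 204.8 mol.
Outlet amounts (n = n₀ + Σ ν·ξ):
  A: 659.5 − 1(100.9) − 2(204.8) = 149
  G: 0 + 1(100.9) = 100.9
  E: 0 + 1(204.8) = 204.8
  D: 0 + 2(204.8) = 409.5
Total out = 149 + 100.9 + 204.8 + 409.5 = 864.3 mol.

864 mol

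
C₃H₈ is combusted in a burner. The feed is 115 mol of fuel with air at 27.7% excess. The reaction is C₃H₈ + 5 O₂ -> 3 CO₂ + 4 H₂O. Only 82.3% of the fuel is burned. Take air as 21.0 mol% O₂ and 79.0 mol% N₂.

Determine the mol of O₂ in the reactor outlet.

Stoichiometric O₂ = 5 × 115 = 575 mol; O₂ fed = 575 × 1.277 = 734.3 mol.
N₂ fed = 734.3 × 79/21 = 2762 mol.
Fuel reacted = 0.823 × 115 → ξ = 94.64 mol.
Outlet (n = n₀ + ν ξ):
  C₃H₈: 115 − 1(94.64) = 20.36
  O₂: 734.3 − 5(94.64) = 261.1
  N₂: 2762 (inert)
  CO₂: 0 + 3(94.64) = 283.9
  H₂O: 0 + 4(94.64) = 378.6

261 mol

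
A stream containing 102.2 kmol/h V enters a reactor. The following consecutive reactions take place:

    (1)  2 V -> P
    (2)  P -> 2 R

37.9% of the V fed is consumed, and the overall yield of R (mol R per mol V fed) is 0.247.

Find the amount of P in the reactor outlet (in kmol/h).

6.75 kmol/h

Conversion of V: V consumed = 2ξ₁ = 0.379 × 102.2 → ξ₁ = 19.37 kmol/h.
Yield of R: 2ξ₂ / 102.2 = 0.247 → ξ₂ = 12.62 kmol/h.
Outlet amounts (n = n₀ + Σ ν·ξ):
  V: 102.2 − 2(19.37) = 63.47
  P: 0 + 1(19.37) − 1(12.62) = 6.745
  R: 0 + 2(12.62) = 25.24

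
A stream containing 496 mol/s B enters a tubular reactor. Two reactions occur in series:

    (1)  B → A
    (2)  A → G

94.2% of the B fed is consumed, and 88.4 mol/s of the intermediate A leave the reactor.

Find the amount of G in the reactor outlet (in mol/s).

Conversion of B: B consumed = 1ξ₁ = 0.942 × 496 → ξ₁ = 467.2 mol/s.
A balance: n_A = 0 + 1ξ₁ − 1ξ₂ = 88.4 → ξ₂ = (1·467.2 − 88.4)/1 = 378.8 mol/s.
Outlet amounts (n = n₀ + Σ ν·ξ):
  B: 496 − 1(467.2) = 28.77
  A: 0 + 1(467.2) − 1(378.8) = 88.4
  G: 0 + 1(378.8) = 378.8

379 mol/s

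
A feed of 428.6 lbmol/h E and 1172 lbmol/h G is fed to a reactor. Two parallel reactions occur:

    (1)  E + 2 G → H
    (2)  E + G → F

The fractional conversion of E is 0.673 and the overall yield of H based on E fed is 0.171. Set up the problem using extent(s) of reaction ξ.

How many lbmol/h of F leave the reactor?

215 lbmol/h

Yield of H: 1ξ₁ / 428.6 = 0.171 → ξ₁ = 73.29 lbmol/h.
Conversion of E: 1ξ₁ + 1ξ₂ = 0.673 × 428.6 = 288.4 → ξ₂ = 215.2 lbmol/h.
Outlet amounts (n = n₀ + Σ ν·ξ):
  E: 428.6 − 1(73.29) − 1(215.2) = 140.2
  G: 1172 − 2(73.29) − 1(215.2) = 810.3
  H: 0 + 1(73.29) = 73.29
  F: 0 + 1(215.2) = 215.2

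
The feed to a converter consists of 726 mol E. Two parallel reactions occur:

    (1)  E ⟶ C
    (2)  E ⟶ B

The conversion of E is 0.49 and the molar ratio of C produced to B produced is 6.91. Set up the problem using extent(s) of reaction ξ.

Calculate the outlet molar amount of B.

45 mol

Conversion of E: E consumed = 0.49 × 726 = 355.7 mol = 1ξ₁ + 1ξ₂.
Selectivity: 1ξ₁ / (1ξ₂) = 6.91 → ξ₁ = 6.91 ξ₂.
Substitute: (1·6.91 + 1) ξ₂ = 355.7 → ξ₂ = 44.97 mol, ξ₁ = 310.8 mol.
Outlet amounts (n = n₀ + Σ ν·ξ):
  E: 726 − 1(310.8) − 1(44.97) = 370.3
  C: 0 + 1(310.8) = 310.8
  B: 0 + 1(44.97) = 44.97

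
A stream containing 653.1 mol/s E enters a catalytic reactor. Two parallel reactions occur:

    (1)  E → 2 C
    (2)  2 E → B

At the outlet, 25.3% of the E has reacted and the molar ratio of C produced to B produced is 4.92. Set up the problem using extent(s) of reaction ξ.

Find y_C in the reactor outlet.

0.258

Conversion of E: E consumed = 0.253 × 653.1 = 165.2 mol/s = 1ξ₁ + 2ξ₂.
Selectivity: 2ξ₁ / (1ξ₂) = 4.92 → ξ₁ = 2.46 ξ₂.
Substitute: (1·2.46 + 2) ξ₂ = 165.2 → ξ₂ = 37.05 mol/s, ξ₁ = 91.14 mol/s.
Outlet amounts (n = n₀ + Σ ν·ξ):
  E: 653.1 − 1(91.14) − 2(37.05) = 487.9
  C: 0 + 2(91.14) = 182.3
  B: 0 + 1(37.05) = 37.05
Total out = 707.2 mol/s; y_C = 182.3 / 707.2 = 0.2577.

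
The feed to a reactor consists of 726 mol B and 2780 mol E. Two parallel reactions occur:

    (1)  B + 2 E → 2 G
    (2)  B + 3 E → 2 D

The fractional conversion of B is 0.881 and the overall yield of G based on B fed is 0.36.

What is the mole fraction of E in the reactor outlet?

Yield of G: 2ξ₁ / 726 = 0.36 → ξ₁ = 130.7 mol.
Conversion of B: 1ξ₁ + 1ξ₂ = 0.881 × 726 = 639.6 → ξ₂ = 508.9 mol.
Outlet amounts (n = n₀ + Σ ν·ξ):
  B: 726 − 1(130.7) − 1(508.9) = 86.39
  E: 2780 − 2(130.7) − 3(508.9) = 991.9
  G: 0 + 2(130.7) = 261.4
  D: 0 + 2(508.9) = 1018
Total out = 2357 mol; y_E = 991.9 / 2357 = 0.4207.

0.421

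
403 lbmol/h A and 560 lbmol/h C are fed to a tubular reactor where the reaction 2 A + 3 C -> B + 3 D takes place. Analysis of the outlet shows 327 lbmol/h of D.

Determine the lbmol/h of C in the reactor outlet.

233 lbmol/h

For D: n = n₀ + 3ξ → 327 = 0 + 3ξ, giving ξ = 109 lbmol/h.
Outlet amounts (n = n₀ + ν ξ):
  A: 403 − 2(109) = 185
  C: 560 − 3(109) = 233
  B: 0 + 1(109) = 109
  D: 0 + 3(109) = 327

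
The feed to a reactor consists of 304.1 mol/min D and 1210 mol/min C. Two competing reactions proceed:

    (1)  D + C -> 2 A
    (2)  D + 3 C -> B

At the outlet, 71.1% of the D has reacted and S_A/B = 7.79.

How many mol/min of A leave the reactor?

344 mol/min

Conversion of D: D consumed = 0.711 × 304.1 = 216.2 mol/min = 1ξ₁ + 1ξ₂.
Selectivity: 2ξ₁ / (1ξ₂) = 7.79 → ξ₁ = 3.895 ξ₂.
Substitute: (1·3.895 + 1) ξ₂ = 216.2 → ξ₂ = 44.17 mol/min, ξ₁ = 172 mol/min.
Outlet amounts (n = n₀ + Σ ν·ξ):
  D: 304.1 − 1(172) − 1(44.17) = 87.88
  C: 1210 − 1(172) − 3(44.17) = 905.4
  A: 0 + 2(172) = 344.1
  B: 0 + 1(44.17) = 44.17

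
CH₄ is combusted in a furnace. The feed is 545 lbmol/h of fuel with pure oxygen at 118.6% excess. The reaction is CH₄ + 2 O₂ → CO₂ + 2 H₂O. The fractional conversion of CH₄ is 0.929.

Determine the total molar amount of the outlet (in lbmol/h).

2930 lbmol/h

Stoichiometric O₂ = 2 × 545 = 1090 lbmol/h; O₂ fed = 1090 × 2.186 = 2383 lbmol/h.
Fuel reacted = 0.929 × 545 → ξ = 506.3 lbmol/h.
Outlet (n = n₀ + ν ξ):
  CH₄: 545 − 1(506.3) = 38.69
  O₂: 2383 − 2(506.3) = 1370
  CO₂: 0 + 1(506.3) = 506.3
  H₂O: 0 + 2(506.3) = 1013
Total out = 38.69 + 1370 + 506.3 + 1013 = 2928 lbmol/h.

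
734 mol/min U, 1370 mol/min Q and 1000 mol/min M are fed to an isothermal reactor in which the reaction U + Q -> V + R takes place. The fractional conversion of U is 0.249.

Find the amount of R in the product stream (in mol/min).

183 mol/min

U reacted = 0.249 × 734 = 182.8 mol/min; ν_U = −1, so ξ = 182.8/1 = 182.8 mol/min.
Outlet amounts (n = n₀ + ν ξ):
  U: 734 − 1(182.8) = 551.2
  Q: 1370 − 1(182.8) = 1187
  V: 0 + 1(182.8) = 182.8
  R: 0 + 1(182.8) = 182.8
  M: 1000 (inert)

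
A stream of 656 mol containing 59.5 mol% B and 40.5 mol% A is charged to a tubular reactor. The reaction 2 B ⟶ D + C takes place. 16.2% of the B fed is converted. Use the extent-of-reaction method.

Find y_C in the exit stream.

0.0482

B reacted = 0.162 × 390.3 = 63.23 mol; ν_B = −2, so ξ = 63.23/2 = 31.62 mol.
Outlet amounts (n = n₀ + ν ξ):
  B: 390.3 − 2(31.62) = 327.1
  D: 0 + 1(31.62) = 31.62
  C: 0 + 1(31.62) = 31.62
  A: 265.7 (inert)
Total out = 656 mol; y_C = 31.62 / 656 = 0.0482.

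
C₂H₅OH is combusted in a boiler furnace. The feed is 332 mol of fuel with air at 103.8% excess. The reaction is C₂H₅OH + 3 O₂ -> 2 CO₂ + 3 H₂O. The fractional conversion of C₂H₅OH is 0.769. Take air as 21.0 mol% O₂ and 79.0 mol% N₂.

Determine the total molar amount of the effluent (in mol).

Stoichiometric O₂ = 3 × 332 = 996 mol; O₂ fed = 996 × 2.038 = 2030 mol.
N₂ fed = 2030 × 79/21 = 7636 mol.
Fuel reacted = 0.769 × 332 → ξ = 255.3 mol.
Outlet (n = n₀ + ν ξ):
  C₂H₅OH: 332 − 1(255.3) = 76.69
  O₂: 2030 − 3(255.3) = 1264
  N₂: 7636 (inert)
  CO₂: 0 + 2(255.3) = 510.6
  H₂O: 0 + 3(255.3) = 765.9
Total out = 76.69 + 1264 + 7636 + 510.6 + 765.9 = 10250 mol.

10300 mol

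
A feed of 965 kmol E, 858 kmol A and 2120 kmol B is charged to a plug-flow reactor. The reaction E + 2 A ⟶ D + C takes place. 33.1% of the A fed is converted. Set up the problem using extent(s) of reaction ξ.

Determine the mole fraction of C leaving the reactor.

A reacted = 0.331 × 858 = 284 kmol; ν_A = −2, so ξ = 284/2 = 142 kmol.
Outlet amounts (n = n₀ + ν ξ):
  E: 965 − 1(142) = 823
  A: 858 − 2(142) = 574
  D: 0 + 1(142) = 142
  C: 0 + 1(142) = 142
  B: 2120 (inert)
Total out = 3801 kmol; y_C = 142 / 3801 = 0.03736.

0.0374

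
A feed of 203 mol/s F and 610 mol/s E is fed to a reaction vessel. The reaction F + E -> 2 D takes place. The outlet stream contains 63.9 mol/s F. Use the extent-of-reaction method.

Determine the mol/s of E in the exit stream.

For F: n = n₀ − 1ξ → 63.9 = 203 − 1ξ, giving ξ = 139.1 mol/s.
Outlet amounts (n = n₀ + ν ξ):
  F: 203 − 1(139.1) = 63.9
  E: 610 − 1(139.1) = 470.9
  D: 0 + 2(139.1) = 278.2

471 mol/s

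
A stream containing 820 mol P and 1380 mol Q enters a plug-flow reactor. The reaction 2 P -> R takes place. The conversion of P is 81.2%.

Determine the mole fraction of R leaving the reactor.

P reacted = 0.812 × 820 = 665.8 mol; ν_P = −2, so ξ = 665.8/2 = 332.9 mol.
Outlet amounts (n = n₀ + ν ξ):
  P: 820 − 2(332.9) = 154.2
  R: 0 + 1(332.9) = 332.9
  Q: 1380 (inert)
Total out = 1867 mol; y_R = 332.9 / 1867 = 0.1783.

0.178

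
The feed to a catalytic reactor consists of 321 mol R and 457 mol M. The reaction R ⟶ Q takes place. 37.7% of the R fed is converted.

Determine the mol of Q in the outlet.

121 mol

R reacted = 0.377 × 321 = 121 mol; ν_R = −1, so ξ = 121/1 = 121 mol.
Outlet amounts (n = n₀ + ν ξ):
  R: 321 − 1(121) = 200
  Q: 0 + 1(121) = 121
  M: 457 (inert)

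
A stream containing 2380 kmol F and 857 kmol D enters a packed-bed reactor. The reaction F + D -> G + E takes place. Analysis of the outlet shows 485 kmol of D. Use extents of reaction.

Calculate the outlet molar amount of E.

372 kmol

For D: n = n₀ − 1ξ → 485 = 857 − 1ξ, giving ξ = 372 kmol.
Outlet amounts (n = n₀ + ν ξ):
  F: 2380 − 1(372) = 2008
  D: 857 − 1(372) = 485
  G: 0 + 1(372) = 372
  E: 0 + 1(372) = 372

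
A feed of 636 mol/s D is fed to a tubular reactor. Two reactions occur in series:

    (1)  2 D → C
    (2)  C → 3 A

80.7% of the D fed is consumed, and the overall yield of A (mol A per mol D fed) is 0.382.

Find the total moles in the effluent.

Conversion of D: D consumed = 2ξ₁ = 0.807 × 636 → ξ₁ = 256.6 mol/s.
Yield of A: 3ξ₂ / 636 = 0.382 → ξ₂ = 80.98 mol/s.
Outlet amounts (n = n₀ + Σ ν·ξ):
  D: 636 − 2(256.6) = 122.7
  C: 0 + 1(256.6) − 1(80.98) = 175.6
  A: 0 + 3(80.98) = 243
Total out = 122.7 + 175.6 + 243 = 541.3 mol/s.

541 mol/s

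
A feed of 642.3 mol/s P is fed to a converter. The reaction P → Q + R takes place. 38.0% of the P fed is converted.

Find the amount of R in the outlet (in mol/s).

244 mol/s

P reacted = 0.38 × 642.3 = 244.1 mol/s; ν_P = −1, so ξ = 244.1/1 = 244.1 mol/s.
Outlet amounts (n = n₀ + ν ξ):
  P: 642.3 − 1(244.1) = 398.2
  Q: 0 + 1(244.1) = 244.1
  R: 0 + 1(244.1) = 244.1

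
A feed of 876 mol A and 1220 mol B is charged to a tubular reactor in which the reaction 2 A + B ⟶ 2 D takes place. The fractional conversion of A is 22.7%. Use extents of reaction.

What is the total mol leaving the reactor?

2000 mol

A reacted = 0.227 × 876 = 198.9 mol; ν_A = −2, so ξ = 198.9/2 = 99.43 mol.
Outlet amounts (n = n₀ + ν ξ):
  A: 876 − 2(99.43) = 677.1
  B: 1220 − 1(99.43) = 1121
  D: 0 + 2(99.43) = 198.9
Total out = 677.1 + 1121 + 198.9 = 1997 mol.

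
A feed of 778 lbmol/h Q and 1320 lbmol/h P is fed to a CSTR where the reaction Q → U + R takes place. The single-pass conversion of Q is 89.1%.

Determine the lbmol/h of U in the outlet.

693 lbmol/h

Q reacted = 0.891 × 778 = 693.2 lbmol/h; ν_Q = −1, so ξ = 693.2/1 = 693.2 lbmol/h.
Outlet amounts (n = n₀ + ν ξ):
  Q: 778 − 1(693.2) = 84.8
  U: 0 + 1(693.2) = 693.2
  R: 0 + 1(693.2) = 693.2
  P: 1320 (inert)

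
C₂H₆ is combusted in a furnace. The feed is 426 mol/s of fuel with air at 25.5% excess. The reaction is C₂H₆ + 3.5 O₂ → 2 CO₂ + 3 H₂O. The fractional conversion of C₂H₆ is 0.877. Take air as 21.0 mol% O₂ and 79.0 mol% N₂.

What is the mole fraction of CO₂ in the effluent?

0.0785

Stoichiometric O₂ = 3.5 × 426 = 1491 mol/s; O₂ fed = 1491 × 1.255 = 1871 mol/s.
N₂ fed = 1871 × 79/21 = 7039 mol/s.
Fuel reacted = 0.877 × 426 → ξ = 373.6 mol/s.
Outlet (n = n₀ + ν ξ):
  C₂H₆: 426 − 1(373.6) = 52.4
  O₂: 1871 − 3.5(373.6) = 563.6
  N₂: 7039 (inert)
  CO₂: 0 + 2(373.6) = 747.2
  H₂O: 0 + 3(373.6) = 1121
Total out = 9523 mol/s; y_CO₂ = 747.2 / 9523 = 0.07846.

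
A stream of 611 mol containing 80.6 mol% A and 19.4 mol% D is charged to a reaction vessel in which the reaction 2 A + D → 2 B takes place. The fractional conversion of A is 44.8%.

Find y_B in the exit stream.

0.441

A reacted = 0.448 × 492.5 = 220.6 mol; ν_A = −2, so ξ = 220.6/2 = 110.3 mol.
Outlet amounts (n = n₀ + ν ξ):
  A: 492.5 − 2(110.3) = 271.8
  D: 118.5 − 1(110.3) = 8.222
  B: 0 + 2(110.3) = 220.6
Total out = 500.7 mol; y_B = 220.6 / 500.7 = 0.4406.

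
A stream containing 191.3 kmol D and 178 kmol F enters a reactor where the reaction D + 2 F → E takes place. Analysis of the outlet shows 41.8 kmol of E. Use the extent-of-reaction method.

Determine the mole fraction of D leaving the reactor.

For E: n = n₀ + 1ξ → 41.8 = 0 + 1ξ, giving ξ = 41.8 kmol.
Outlet amounts (n = n₀ + ν ξ):
  D: 191.3 − 1(41.8) = 149.5
  F: 178 − 2(41.8) = 94.4
  E: 0 + 1(41.8) = 41.8
Total out = 285.7 kmol; y_D = 149.5 / 285.7 = 0.5233.

0.523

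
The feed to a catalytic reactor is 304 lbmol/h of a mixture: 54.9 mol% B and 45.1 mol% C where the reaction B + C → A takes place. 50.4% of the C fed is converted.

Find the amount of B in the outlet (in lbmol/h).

97.8 lbmol/h

C reacted = 0.504 × 137.1 = 69.1 lbmol/h; ν_C = −1, so ξ = 69.1/1 = 69.1 lbmol/h.
Outlet amounts (n = n₀ + ν ξ):
  B: 166.9 − 1(69.1) = 97.8
  C: 137.1 − 1(69.1) = 68
  A: 0 + 1(69.1) = 69.1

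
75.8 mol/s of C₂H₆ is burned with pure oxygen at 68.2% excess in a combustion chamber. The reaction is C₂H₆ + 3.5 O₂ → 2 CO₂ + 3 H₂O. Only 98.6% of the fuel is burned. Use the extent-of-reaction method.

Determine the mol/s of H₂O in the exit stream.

224 mol/s

Stoichiometric O₂ = 3.5 × 75.8 = 265.3 mol/s; O₂ fed = 265.3 × 1.682 = 446.2 mol/s.
Fuel reacted = 0.986 × 75.8 → ξ = 74.74 mol/s.
Outlet (n = n₀ + ν ξ):
  C₂H₆: 75.8 − 1(74.74) = 1.061
  O₂: 446.2 − 3.5(74.74) = 184.6
  CO₂: 0 + 2(74.74) = 149.5
  H₂O: 0 + 3(74.74) = 224.2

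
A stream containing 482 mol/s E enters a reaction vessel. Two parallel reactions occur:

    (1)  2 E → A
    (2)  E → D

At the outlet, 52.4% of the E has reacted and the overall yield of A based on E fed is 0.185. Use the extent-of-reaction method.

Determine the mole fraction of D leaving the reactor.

Yield of A: 1ξ₁ / 482 = 0.185 → ξ₁ = 89.17 mol/s.
Conversion of E: 2ξ₁ + 1ξ₂ = 0.524 × 482 = 252.6 → ξ₂ = 74.23 mol/s.
Outlet amounts (n = n₀ + Σ ν·ξ):
  E: 482 − 2(89.17) − 1(74.23) = 229.4
  A: 0 + 1(89.17) = 89.17
  D: 0 + 1(74.23) = 74.23
Total out = 392.8 mol/s; y_D = 74.23 / 392.8 = 0.189.

0.189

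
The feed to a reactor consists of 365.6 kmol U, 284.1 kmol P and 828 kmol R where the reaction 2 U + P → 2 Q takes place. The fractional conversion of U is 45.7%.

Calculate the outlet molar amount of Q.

U reacted = 0.457 × 365.6 = 167.1 kmol; ν_U = −2, so ξ = 167.1/2 = 83.54 kmol.
Outlet amounts (n = n₀ + ν ξ):
  U: 365.6 − 2(83.54) = 198.5
  P: 284.1 − 1(83.54) = 200.6
  Q: 0 + 2(83.54) = 167.1
  R: 828 (inert)

167 kmol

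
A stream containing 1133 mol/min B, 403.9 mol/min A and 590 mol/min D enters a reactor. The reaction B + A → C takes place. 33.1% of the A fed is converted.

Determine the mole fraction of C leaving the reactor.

0.0671

A reacted = 0.331 × 403.9 = 133.7 mol/min; ν_A = −1, so ξ = 133.7/1 = 133.7 mol/min.
Outlet amounts (n = n₀ + ν ξ):
  B: 1133 − 1(133.7) = 999.3
  A: 403.9 − 1(133.7) = 270.2
  C: 0 + 1(133.7) = 133.7
  D: 590 (inert)
Total out = 1993 mol/min; y_C = 133.7 / 1993 = 0.06707.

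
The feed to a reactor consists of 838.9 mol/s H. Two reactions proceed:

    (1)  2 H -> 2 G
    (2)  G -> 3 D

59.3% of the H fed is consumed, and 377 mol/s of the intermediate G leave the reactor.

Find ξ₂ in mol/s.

Conversion of H: H consumed = 2ξ₁ = 0.593 × 838.9 → ξ₁ = 248.7 mol/s.
G balance: n_G = 0 + 2ξ₁ − 1ξ₂ = 377 → ξ₂ = (2·248.7 − 377)/1 = 120.5 mol/s.
Outlet amounts (n = n₀ + Σ ν·ξ):
  H: 838.9 − 2(248.7) = 341.4
  G: 0 + 2(248.7) − 1(120.5) = 377
  D: 0 + 3(120.5) = 361.4

ξ₂ = 120 mol/s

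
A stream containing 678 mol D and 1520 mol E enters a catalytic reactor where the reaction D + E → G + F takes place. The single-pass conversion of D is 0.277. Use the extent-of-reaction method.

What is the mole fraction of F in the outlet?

0.0854

D reacted = 0.277 × 678 = 187.8 mol; ν_D = −1, so ξ = 187.8/1 = 187.8 mol.
Outlet amounts (n = n₀ + ν ξ):
  D: 678 − 1(187.8) = 490.2
  E: 1520 − 1(187.8) = 1332
  G: 0 + 1(187.8) = 187.8
  F: 0 + 1(187.8) = 187.8
Total out = 2198 mol; y_F = 187.8 / 2198 = 0.08544.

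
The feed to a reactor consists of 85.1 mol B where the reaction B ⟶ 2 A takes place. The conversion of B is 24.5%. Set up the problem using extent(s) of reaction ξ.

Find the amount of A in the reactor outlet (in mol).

41.7 mol

B reacted = 0.245 × 85.1 = 20.85 mol; ν_B = −1, so ξ = 20.85/1 = 20.85 mol.
Outlet amounts (n = n₀ + ν ξ):
  B: 85.1 − 1(20.85) = 64.25
  A: 0 + 2(20.85) = 41.7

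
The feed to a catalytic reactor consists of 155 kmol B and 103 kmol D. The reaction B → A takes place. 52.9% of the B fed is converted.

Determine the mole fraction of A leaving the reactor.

B reacted = 0.529 × 155 = 82 kmol; ν_B = −1, so ξ = 82/1 = 82 kmol.
Outlet amounts (n = n₀ + ν ξ):
  B: 155 − 1(82) = 73
  A: 0 + 1(82) = 82
  D: 103 (inert)
Total out = 258 kmol; y_A = 82 / 258 = 0.3178.

0.318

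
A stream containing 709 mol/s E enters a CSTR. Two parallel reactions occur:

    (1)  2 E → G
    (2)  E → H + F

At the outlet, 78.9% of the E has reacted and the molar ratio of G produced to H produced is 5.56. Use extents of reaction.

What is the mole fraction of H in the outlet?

0.0926

Conversion of E: E consumed = 0.789 × 709 = 559.4 mol/s = 2ξ₁ + 1ξ₂.
Selectivity: 1ξ₁ / (1ξ₂) = 5.56 → ξ₁ = 5.56 ξ₂.
Substitute: (2·5.56 + 1) ξ₂ = 559.4 → ξ₂ = 46.16 mol/s, ξ₁ = 256.6 mol/s.
Outlet amounts (n = n₀ + Σ ν·ξ):
  E: 709 − 2(256.6) − 1(46.16) = 149.6
  G: 0 + 1(256.6) = 256.6
  H: 0 + 1(46.16) = 46.16
  F: 0 + 1(46.16) = 46.16
Total out = 498.5 mol/s; y_H = 46.16 / 498.5 = 0.09258.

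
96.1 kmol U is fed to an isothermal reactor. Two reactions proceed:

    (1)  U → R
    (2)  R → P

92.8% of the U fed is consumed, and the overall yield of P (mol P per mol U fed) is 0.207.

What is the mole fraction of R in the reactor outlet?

0.721

Conversion of U: U consumed = 1ξ₁ = 0.928 × 96.1 → ξ₁ = 89.18 kmol.
Yield of P: 1ξ₂ / 96.1 = 0.207 → ξ₂ = 19.89 kmol.
Outlet amounts (n = n₀ + Σ ν·ξ):
  U: 96.1 − 1(89.18) = 6.919
  R: 0 + 1(89.18) − 1(19.89) = 69.29
  P: 0 + 1(19.89) = 19.89
Total out = 96.1 kmol; y_R = 69.29 / 96.1 = 0.721.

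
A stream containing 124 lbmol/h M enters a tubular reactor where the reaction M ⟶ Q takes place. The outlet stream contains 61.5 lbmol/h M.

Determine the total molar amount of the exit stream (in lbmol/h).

124 lbmol/h

For M: n = n₀ − 1ξ → 61.5 = 124 − 1ξ, giving ξ = 62.5 lbmol/h.
Outlet amounts (n = n₀ + ν ξ):
  M: 124 − 1(62.5) = 61.5
  Q: 0 + 1(62.5) = 62.5
Total out = 61.5 + 62.5 = 124 lbmol/h.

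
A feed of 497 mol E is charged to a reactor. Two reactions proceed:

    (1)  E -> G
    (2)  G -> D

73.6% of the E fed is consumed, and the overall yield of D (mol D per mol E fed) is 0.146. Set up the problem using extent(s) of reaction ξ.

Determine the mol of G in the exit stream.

293 mol

Conversion of E: E consumed = 1ξ₁ = 0.736 × 497 → ξ₁ = 365.8 mol.
Yield of D: 1ξ₂ / 497 = 0.146 → ξ₂ = 72.56 mol.
Outlet amounts (n = n₀ + Σ ν·ξ):
  E: 497 − 1(365.8) = 131.2
  G: 0 + 1(365.8) − 1(72.56) = 293.2
  D: 0 + 1(72.56) = 72.56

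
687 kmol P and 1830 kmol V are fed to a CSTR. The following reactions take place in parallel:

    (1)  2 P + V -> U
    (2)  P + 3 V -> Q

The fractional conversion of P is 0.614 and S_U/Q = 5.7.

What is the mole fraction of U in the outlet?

0.0957

Conversion of P: P consumed = 0.614 × 687 = 421.8 kmol = 2ξ₁ + 1ξ₂.
Selectivity: 1ξ₁ / (1ξ₂) = 5.7 → ξ₁ = 5.7 ξ₂.
Substitute: (2·5.7 + 1) ξ₂ = 421.8 → ξ₂ = 34.02 kmol, ξ₁ = 193.9 kmol.
Outlet amounts (n = n₀ + Σ ν·ξ):
  P: 687 − 2(193.9) − 1(34.02) = 265.2
  V: 1830 − 1(193.9) − 3(34.02) = 1534
  U: 0 + 1(193.9) = 193.9
  Q: 0 + 1(34.02) = 34.02
Total out = 2027 kmol; y_U = 193.9 / 2027 = 0.09565.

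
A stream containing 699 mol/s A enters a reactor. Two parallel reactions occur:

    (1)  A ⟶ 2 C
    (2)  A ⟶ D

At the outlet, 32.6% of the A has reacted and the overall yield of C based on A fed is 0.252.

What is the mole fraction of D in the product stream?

Yield of C: 2ξ₁ / 699 = 0.252 → ξ₁ = 88.07 mol/s.
Conversion of A: 1ξ₁ + 1ξ₂ = 0.326 × 699 = 227.9 → ξ₂ = 139.8 mol/s.
Outlet amounts (n = n₀ + Σ ν·ξ):
  A: 699 − 1(88.07) − 1(139.8) = 471.1
  C: 0 + 2(88.07) = 176.1
  D: 0 + 1(139.8) = 139.8
Total out = 787.1 mol/s; y_D = 139.8 / 787.1 = 0.1776.

0.178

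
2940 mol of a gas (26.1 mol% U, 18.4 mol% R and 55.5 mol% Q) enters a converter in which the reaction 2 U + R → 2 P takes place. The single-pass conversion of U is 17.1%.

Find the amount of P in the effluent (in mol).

131 mol

U reacted = 0.171 × 767.3 = 131.2 mol; ν_U = −2, so ξ = 131.2/2 = 65.61 mol.
Outlet amounts (n = n₀ + ν ξ):
  U: 767.3 − 2(65.61) = 636.1
  R: 541 − 1(65.61) = 475.4
  P: 0 + 2(65.61) = 131.2
  Q: 1632 (inert)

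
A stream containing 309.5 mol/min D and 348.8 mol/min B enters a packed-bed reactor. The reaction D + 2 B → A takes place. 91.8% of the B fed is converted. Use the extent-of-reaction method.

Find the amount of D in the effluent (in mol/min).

149 mol/min

B reacted = 0.918 × 348.8 = 320.2 mol/min; ν_B = −2, so ξ = 320.2/2 = 160.1 mol/min.
Outlet amounts (n = n₀ + ν ξ):
  D: 309.5 − 1(160.1) = 149.4
  B: 348.8 − 2(160.1) = 28.6
  A: 0 + 1(160.1) = 160.1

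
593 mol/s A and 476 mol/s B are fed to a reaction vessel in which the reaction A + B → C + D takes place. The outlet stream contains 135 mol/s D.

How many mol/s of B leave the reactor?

For D: n = n₀ + 1ξ → 135 = 0 + 1ξ, giving ξ = 135 mol/s.
Outlet amounts (n = n₀ + ν ξ):
  A: 593 − 1(135) = 458
  B: 476 − 1(135) = 341
  C: 0 + 1(135) = 135
  D: 0 + 1(135) = 135

341 mol/s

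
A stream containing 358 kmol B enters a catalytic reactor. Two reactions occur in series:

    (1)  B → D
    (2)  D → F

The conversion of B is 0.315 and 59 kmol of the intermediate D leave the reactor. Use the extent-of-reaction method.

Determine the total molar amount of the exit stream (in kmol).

358 kmol

Conversion of B: B consumed = 1ξ₁ = 0.315 × 358 → ξ₁ = 112.8 kmol.
D balance: n_D = 0 + 1ξ₁ − 1ξ₂ = 59 → ξ₂ = (1·112.8 − 59)/1 = 53.77 kmol.
Outlet amounts (n = n₀ + Σ ν·ξ):
  B: 358 − 1(112.8) = 245.2
  D: 0 + 1(112.8) − 1(53.77) = 59
  F: 0 + 1(53.77) = 53.77
Total out = 245.2 + 59 + 53.77 = 358 kmol.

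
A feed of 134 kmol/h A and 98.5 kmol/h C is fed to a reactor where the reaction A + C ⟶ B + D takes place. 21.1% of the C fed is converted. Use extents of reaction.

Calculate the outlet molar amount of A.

113 kmol/h

C reacted = 0.211 × 98.5 = 20.78 kmol/h; ν_C = −1, so ξ = 20.78/1 = 20.78 kmol/h.
Outlet amounts (n = n₀ + ν ξ):
  A: 134 − 1(20.78) = 113.2
  C: 98.5 − 1(20.78) = 77.72
  B: 0 + 1(20.78) = 20.78
  D: 0 + 1(20.78) = 20.78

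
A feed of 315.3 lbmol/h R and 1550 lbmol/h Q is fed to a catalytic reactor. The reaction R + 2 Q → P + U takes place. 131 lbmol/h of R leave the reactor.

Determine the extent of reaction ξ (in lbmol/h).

For R: n = n₀ − 1ξ → 131 = 315.3 − 1ξ, giving ξ = 184.3 lbmol/h.
Outlet amounts (n = n₀ + ν ξ):
  R: 315.3 − 1(184.3) = 131
  Q: 1550 − 2(184.3) = 1181
  P: 0 + 1(184.3) = 184.3
  U: 0 + 1(184.3) = 184.3

ξ = 184 lbmol/h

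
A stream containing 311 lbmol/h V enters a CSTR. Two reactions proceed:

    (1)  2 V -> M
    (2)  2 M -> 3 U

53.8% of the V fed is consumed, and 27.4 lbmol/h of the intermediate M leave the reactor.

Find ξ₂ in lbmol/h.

Conversion of V: V consumed = 2ξ₁ = 0.538 × 311 → ξ₁ = 83.66 lbmol/h.
M balance: n_M = 0 + 1ξ₁ − 2ξ₂ = 27.4 → ξ₂ = (1·83.66 − 27.4)/2 = 28.13 lbmol/h.
Outlet amounts (n = n₀ + Σ ν·ξ):
  V: 311 − 2(83.66) = 143.7
  M: 0 + 1(83.66) − 2(28.13) = 27.4
  U: 0 + 3(28.13) = 84.39

ξ₂ = 28.1 lbmol/h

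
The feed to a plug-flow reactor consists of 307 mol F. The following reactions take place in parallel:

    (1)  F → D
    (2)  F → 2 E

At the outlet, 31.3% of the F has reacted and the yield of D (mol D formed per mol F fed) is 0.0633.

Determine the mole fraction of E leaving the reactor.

0.4

Yield of D: 1ξ₁ / 307 = 0.0633 → ξ₁ = 19.43 mol.
Conversion of F: 1ξ₁ + 1ξ₂ = 0.313 × 307 = 96.09 → ξ₂ = 76.66 mol.
Outlet amounts (n = n₀ + Σ ν·ξ):
  F: 307 − 1(19.43) − 1(76.66) = 210.9
  D: 0 + 1(19.43) = 19.43
  E: 0 + 2(76.66) = 153.3
Total out = 383.7 mol; y_E = 153.3 / 383.7 = 0.3996.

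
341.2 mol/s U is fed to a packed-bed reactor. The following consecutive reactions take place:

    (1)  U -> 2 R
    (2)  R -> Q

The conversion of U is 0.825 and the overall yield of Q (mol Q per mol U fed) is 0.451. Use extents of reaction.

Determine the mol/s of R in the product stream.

Conversion of U: U consumed = 1ξ₁ = 0.825 × 341.2 → ξ₁ = 281.5 mol/s.
Yield of Q: 1ξ₂ / 341.2 = 0.451 → ξ₂ = 153.9 mol/s.
Outlet amounts (n = n₀ + Σ ν·ξ):
  U: 341.2 − 1(281.5) = 59.71
  R: 0 + 2(281.5) − 1(153.9) = 409.1
  Q: 0 + 1(153.9) = 153.9

409 mol/s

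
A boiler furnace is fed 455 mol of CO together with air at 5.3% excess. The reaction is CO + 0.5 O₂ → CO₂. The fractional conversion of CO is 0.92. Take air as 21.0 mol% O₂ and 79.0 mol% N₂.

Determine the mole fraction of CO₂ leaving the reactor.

Stoichiometric O₂ = 0.5 × 455 = 227.5 mol; O₂ fed = 227.5 × 1.053 = 239.6 mol.
N₂ fed = 239.6 × 79/21 = 901.2 mol.
Fuel reacted = 0.92 × 455 → ξ = 418.6 mol.
Outlet (n = n₀ + ν ξ):
  CO: 455 − 1(418.6) = 36.4
  O₂: 239.6 − 0.5(418.6) = 30.26
  N₂: 901.2 (inert)
  CO₂: 0 + 1(418.6) = 418.6
Total out = 1386 mol; y_CO₂ = 418.6 / 1386 = 0.3019.

0.302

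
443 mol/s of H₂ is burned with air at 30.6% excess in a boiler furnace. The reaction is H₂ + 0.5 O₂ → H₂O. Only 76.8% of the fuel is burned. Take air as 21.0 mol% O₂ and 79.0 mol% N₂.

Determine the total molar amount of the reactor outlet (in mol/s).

Stoichiometric O₂ = 0.5 × 443 = 221.5 mol/s; O₂ fed = 221.5 × 1.306 = 289.3 mol/s.
N₂ fed = 289.3 × 79/21 = 1088 mol/s.
Fuel reacted = 0.768 × 443 → ξ = 340.2 mol/s.
Outlet (n = n₀ + ν ξ):
  H₂: 443 − 1(340.2) = 102.8
  O₂: 289.3 − 0.5(340.2) = 119.2
  N₂: 1088 (inert)
  H₂O: 0 + 1(340.2) = 340.2
Total out = 102.8 + 119.2 + 1088 + 340.2 = 1650 mol/s.

1650 mol/s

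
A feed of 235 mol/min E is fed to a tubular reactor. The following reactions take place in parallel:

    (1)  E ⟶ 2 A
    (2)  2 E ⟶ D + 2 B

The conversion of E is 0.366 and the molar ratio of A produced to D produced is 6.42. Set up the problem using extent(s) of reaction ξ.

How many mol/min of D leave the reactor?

Conversion of E: E consumed = 0.366 × 235 = 86.01 mol/min = 1ξ₁ + 2ξ₂.
Selectivity: 2ξ₁ / (1ξ₂) = 6.42 → ξ₁ = 3.21 ξ₂.
Substitute: (1·3.21 + 2) ξ₂ = 86.01 → ξ₂ = 16.51 mol/min, ξ₁ = 52.99 mol/min.
Outlet amounts (n = n₀ + Σ ν·ξ):
  E: 235 − 1(52.99) − 2(16.51) = 149
  A: 0 + 2(52.99) = 106
  D: 0 + 1(16.51) = 16.51
  B: 0 + 2(16.51) = 33.02

16.5 mol/min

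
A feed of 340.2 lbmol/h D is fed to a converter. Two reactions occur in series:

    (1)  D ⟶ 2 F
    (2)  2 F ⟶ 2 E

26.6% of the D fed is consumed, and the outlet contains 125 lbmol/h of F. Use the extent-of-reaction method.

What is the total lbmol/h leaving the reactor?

431 lbmol/h

Conversion of D: D consumed = 1ξ₁ = 0.266 × 340.2 → ξ₁ = 90.49 lbmol/h.
F balance: n_F = 0 + 2ξ₁ − 2ξ₂ = 125 → ξ₂ = (2·90.49 − 125)/2 = 27.99 lbmol/h.
Outlet amounts (n = n₀ + Σ ν·ξ):
  D: 340.2 − 1(90.49) = 249.7
  F: 0 + 2(90.49) − 2(27.99) = 125
  E: 0 + 2(27.99) = 55.99
Total out = 249.7 + 125 + 55.99 = 430.7 lbmol/h.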